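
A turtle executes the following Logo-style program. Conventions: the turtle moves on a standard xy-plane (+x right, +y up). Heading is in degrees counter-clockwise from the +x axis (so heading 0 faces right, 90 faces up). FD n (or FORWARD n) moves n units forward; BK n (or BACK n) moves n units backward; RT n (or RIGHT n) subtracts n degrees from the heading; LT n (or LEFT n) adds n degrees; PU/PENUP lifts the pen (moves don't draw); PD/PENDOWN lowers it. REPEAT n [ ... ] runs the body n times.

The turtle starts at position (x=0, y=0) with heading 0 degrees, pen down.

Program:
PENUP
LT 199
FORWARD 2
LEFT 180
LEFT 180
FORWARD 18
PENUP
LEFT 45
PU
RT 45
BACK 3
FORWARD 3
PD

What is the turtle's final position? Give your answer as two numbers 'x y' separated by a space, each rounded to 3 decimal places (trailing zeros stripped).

Answer: -18.91 -6.511

Derivation:
Executing turtle program step by step:
Start: pos=(0,0), heading=0, pen down
PU: pen up
LT 199: heading 0 -> 199
FD 2: (0,0) -> (-1.891,-0.651) [heading=199, move]
LT 180: heading 199 -> 19
LT 180: heading 19 -> 199
FD 18: (-1.891,-0.651) -> (-18.91,-6.511) [heading=199, move]
PU: pen up
LT 45: heading 199 -> 244
PU: pen up
RT 45: heading 244 -> 199
BK 3: (-18.91,-6.511) -> (-16.074,-5.535) [heading=199, move]
FD 3: (-16.074,-5.535) -> (-18.91,-6.511) [heading=199, move]
PD: pen down
Final: pos=(-18.91,-6.511), heading=199, 0 segment(s) drawn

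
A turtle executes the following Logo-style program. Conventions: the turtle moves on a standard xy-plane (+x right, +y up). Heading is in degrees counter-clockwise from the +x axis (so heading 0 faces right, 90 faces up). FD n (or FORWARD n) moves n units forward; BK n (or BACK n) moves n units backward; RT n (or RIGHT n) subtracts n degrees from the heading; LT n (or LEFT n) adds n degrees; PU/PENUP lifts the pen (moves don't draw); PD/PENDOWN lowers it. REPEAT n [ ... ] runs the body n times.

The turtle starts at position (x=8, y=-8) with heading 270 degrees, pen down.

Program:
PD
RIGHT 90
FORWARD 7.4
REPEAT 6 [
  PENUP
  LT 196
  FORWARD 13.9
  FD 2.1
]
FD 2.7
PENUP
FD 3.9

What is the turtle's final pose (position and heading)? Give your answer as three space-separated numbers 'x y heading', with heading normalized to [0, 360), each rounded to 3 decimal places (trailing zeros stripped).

Answer: 11.244 -21.278 276

Derivation:
Executing turtle program step by step:
Start: pos=(8,-8), heading=270, pen down
PD: pen down
RT 90: heading 270 -> 180
FD 7.4: (8,-8) -> (0.6,-8) [heading=180, draw]
REPEAT 6 [
  -- iteration 1/6 --
  PU: pen up
  LT 196: heading 180 -> 16
  FD 13.9: (0.6,-8) -> (13.962,-4.169) [heading=16, move]
  FD 2.1: (13.962,-4.169) -> (15.98,-3.59) [heading=16, move]
  -- iteration 2/6 --
  PU: pen up
  LT 196: heading 16 -> 212
  FD 13.9: (15.98,-3.59) -> (4.192,-10.956) [heading=212, move]
  FD 2.1: (4.192,-10.956) -> (2.411,-12.069) [heading=212, move]
  -- iteration 3/6 --
  PU: pen up
  LT 196: heading 212 -> 48
  FD 13.9: (2.411,-12.069) -> (11.712,-1.739) [heading=48, move]
  FD 2.1: (11.712,-1.739) -> (13.118,-0.178) [heading=48, move]
  -- iteration 4/6 --
  PU: pen up
  LT 196: heading 48 -> 244
  FD 13.9: (13.118,-0.178) -> (7.024,-12.671) [heading=244, move]
  FD 2.1: (7.024,-12.671) -> (6.104,-14.559) [heading=244, move]
  -- iteration 5/6 --
  PU: pen up
  LT 196: heading 244 -> 80
  FD 13.9: (6.104,-14.559) -> (8.517,-0.87) [heading=80, move]
  FD 2.1: (8.517,-0.87) -> (8.882,1.198) [heading=80, move]
  -- iteration 6/6 --
  PU: pen up
  LT 196: heading 80 -> 276
  FD 13.9: (8.882,1.198) -> (10.335,-12.626) [heading=276, move]
  FD 2.1: (10.335,-12.626) -> (10.554,-14.714) [heading=276, move]
]
FD 2.7: (10.554,-14.714) -> (10.837,-17.4) [heading=276, move]
PU: pen up
FD 3.9: (10.837,-17.4) -> (11.244,-21.278) [heading=276, move]
Final: pos=(11.244,-21.278), heading=276, 1 segment(s) drawn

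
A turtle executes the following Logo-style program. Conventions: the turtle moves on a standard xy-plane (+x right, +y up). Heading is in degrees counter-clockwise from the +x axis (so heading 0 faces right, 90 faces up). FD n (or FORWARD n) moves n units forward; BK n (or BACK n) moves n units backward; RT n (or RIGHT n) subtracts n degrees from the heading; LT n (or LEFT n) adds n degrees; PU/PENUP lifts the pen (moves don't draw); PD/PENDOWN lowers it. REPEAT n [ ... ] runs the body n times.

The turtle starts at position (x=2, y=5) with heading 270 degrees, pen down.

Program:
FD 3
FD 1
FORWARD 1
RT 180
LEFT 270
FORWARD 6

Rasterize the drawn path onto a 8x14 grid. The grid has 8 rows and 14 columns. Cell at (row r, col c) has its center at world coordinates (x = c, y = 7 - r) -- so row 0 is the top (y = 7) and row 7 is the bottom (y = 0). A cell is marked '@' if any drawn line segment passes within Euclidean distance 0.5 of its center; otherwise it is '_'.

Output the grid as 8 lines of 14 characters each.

Answer: ______________
______________
__@___________
__@___________
__@___________
__@___________
__@___________
__@@@@@@@_____

Derivation:
Segment 0: (2,5) -> (2,2)
Segment 1: (2,2) -> (2,1)
Segment 2: (2,1) -> (2,0)
Segment 3: (2,0) -> (8,-0)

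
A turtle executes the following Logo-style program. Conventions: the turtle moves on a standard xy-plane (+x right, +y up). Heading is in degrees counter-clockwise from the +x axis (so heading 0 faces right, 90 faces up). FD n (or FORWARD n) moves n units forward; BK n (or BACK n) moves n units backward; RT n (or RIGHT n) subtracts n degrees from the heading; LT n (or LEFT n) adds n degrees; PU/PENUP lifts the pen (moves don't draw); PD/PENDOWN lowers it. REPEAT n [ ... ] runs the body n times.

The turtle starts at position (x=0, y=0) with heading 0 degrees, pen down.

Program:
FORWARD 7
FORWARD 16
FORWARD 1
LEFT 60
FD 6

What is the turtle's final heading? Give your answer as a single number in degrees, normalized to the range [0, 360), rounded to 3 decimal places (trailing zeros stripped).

Answer: 60

Derivation:
Executing turtle program step by step:
Start: pos=(0,0), heading=0, pen down
FD 7: (0,0) -> (7,0) [heading=0, draw]
FD 16: (7,0) -> (23,0) [heading=0, draw]
FD 1: (23,0) -> (24,0) [heading=0, draw]
LT 60: heading 0 -> 60
FD 6: (24,0) -> (27,5.196) [heading=60, draw]
Final: pos=(27,5.196), heading=60, 4 segment(s) drawn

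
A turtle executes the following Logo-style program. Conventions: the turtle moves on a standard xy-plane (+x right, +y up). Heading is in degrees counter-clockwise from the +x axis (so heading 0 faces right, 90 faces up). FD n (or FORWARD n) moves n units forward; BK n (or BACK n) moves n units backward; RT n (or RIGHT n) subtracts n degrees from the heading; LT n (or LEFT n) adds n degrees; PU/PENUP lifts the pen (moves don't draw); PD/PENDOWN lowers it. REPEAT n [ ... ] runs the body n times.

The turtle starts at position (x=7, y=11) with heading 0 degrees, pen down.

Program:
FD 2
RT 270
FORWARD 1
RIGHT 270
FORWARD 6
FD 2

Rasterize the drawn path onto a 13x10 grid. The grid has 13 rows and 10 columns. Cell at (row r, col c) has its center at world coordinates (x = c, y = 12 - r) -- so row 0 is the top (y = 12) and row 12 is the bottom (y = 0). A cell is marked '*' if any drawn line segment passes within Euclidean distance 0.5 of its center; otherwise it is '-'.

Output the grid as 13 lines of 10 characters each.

Answer: -*********
-------***
----------
----------
----------
----------
----------
----------
----------
----------
----------
----------
----------

Derivation:
Segment 0: (7,11) -> (9,11)
Segment 1: (9,11) -> (9,12)
Segment 2: (9,12) -> (3,12)
Segment 3: (3,12) -> (1,12)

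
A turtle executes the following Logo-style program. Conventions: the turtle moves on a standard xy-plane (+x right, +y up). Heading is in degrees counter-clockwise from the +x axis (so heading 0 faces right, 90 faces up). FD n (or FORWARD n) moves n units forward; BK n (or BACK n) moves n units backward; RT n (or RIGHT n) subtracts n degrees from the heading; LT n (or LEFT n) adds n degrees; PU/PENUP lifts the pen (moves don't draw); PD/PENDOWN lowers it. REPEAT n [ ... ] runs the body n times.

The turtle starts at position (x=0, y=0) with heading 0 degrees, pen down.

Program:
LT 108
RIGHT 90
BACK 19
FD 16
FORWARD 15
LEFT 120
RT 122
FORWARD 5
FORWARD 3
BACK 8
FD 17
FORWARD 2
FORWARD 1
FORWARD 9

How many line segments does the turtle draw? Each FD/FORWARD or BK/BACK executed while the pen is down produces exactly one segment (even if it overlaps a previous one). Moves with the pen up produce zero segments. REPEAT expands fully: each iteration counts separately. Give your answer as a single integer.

Executing turtle program step by step:
Start: pos=(0,0), heading=0, pen down
LT 108: heading 0 -> 108
RT 90: heading 108 -> 18
BK 19: (0,0) -> (-18.07,-5.871) [heading=18, draw]
FD 16: (-18.07,-5.871) -> (-2.853,-0.927) [heading=18, draw]
FD 15: (-2.853,-0.927) -> (11.413,3.708) [heading=18, draw]
LT 120: heading 18 -> 138
RT 122: heading 138 -> 16
FD 5: (11.413,3.708) -> (16.219,5.086) [heading=16, draw]
FD 3: (16.219,5.086) -> (19.103,5.913) [heading=16, draw]
BK 8: (19.103,5.913) -> (11.413,3.708) [heading=16, draw]
FD 17: (11.413,3.708) -> (27.754,8.394) [heading=16, draw]
FD 2: (27.754,8.394) -> (29.677,8.945) [heading=16, draw]
FD 1: (29.677,8.945) -> (30.638,9.221) [heading=16, draw]
FD 9: (30.638,9.221) -> (39.289,11.702) [heading=16, draw]
Final: pos=(39.289,11.702), heading=16, 10 segment(s) drawn
Segments drawn: 10

Answer: 10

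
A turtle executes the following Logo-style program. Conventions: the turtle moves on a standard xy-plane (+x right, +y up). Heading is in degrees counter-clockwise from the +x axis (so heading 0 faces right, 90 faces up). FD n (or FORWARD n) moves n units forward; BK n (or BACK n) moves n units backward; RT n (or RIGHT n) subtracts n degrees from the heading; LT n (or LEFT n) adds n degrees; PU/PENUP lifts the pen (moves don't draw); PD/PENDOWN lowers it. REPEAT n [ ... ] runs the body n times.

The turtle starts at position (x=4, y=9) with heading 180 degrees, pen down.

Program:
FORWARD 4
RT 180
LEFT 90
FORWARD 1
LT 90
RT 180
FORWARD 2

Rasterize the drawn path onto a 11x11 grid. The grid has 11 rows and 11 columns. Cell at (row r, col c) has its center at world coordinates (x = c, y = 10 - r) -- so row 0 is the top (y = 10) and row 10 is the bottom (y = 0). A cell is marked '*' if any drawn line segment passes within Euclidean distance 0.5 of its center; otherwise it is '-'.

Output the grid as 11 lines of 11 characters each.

Answer: ***--------
*****------
-----------
-----------
-----------
-----------
-----------
-----------
-----------
-----------
-----------

Derivation:
Segment 0: (4,9) -> (0,9)
Segment 1: (0,9) -> (0,10)
Segment 2: (0,10) -> (2,10)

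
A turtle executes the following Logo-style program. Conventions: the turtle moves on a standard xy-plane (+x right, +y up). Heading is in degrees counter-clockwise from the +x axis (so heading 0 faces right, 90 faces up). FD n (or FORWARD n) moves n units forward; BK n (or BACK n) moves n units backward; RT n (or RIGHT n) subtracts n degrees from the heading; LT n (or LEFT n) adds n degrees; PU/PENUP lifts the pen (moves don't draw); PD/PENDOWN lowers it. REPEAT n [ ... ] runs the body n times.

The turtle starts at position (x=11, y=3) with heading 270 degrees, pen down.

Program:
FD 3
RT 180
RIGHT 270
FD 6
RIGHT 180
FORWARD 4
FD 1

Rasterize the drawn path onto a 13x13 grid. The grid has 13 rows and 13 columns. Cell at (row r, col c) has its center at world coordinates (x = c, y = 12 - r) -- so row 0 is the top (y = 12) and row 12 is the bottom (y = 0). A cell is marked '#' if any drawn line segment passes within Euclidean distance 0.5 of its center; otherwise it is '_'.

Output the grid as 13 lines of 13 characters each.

Answer: _____________
_____________
_____________
_____________
_____________
_____________
_____________
_____________
_____________
___________#_
___________#_
___________#_
_____#######_

Derivation:
Segment 0: (11,3) -> (11,0)
Segment 1: (11,0) -> (5,-0)
Segment 2: (5,-0) -> (9,0)
Segment 3: (9,0) -> (10,0)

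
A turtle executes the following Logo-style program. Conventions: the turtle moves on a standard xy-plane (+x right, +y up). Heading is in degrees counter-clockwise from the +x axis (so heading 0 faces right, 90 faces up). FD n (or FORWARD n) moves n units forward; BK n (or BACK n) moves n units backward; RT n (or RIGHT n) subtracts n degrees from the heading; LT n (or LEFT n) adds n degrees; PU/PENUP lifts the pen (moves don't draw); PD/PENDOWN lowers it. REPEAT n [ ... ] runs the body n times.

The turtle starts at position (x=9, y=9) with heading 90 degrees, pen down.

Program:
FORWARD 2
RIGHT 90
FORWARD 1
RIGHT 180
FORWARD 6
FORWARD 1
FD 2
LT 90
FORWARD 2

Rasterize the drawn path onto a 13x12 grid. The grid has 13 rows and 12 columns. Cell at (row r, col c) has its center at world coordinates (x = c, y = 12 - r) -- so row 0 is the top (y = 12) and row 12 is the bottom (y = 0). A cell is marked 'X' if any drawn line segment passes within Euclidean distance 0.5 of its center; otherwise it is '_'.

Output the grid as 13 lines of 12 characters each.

Answer: ____________
_XXXXXXXXXX_
_X_______X__
_X_______X__
____________
____________
____________
____________
____________
____________
____________
____________
____________

Derivation:
Segment 0: (9,9) -> (9,11)
Segment 1: (9,11) -> (10,11)
Segment 2: (10,11) -> (4,11)
Segment 3: (4,11) -> (3,11)
Segment 4: (3,11) -> (1,11)
Segment 5: (1,11) -> (1,9)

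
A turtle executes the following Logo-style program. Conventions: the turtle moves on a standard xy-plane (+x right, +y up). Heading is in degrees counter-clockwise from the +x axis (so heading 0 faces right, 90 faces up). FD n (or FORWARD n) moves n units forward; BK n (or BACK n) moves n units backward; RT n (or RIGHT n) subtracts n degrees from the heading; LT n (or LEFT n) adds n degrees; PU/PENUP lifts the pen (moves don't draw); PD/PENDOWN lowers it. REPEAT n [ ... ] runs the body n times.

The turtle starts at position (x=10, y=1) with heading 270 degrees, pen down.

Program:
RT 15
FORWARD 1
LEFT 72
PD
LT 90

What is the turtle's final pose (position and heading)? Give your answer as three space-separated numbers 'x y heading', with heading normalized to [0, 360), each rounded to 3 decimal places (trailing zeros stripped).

Executing turtle program step by step:
Start: pos=(10,1), heading=270, pen down
RT 15: heading 270 -> 255
FD 1: (10,1) -> (9.741,0.034) [heading=255, draw]
LT 72: heading 255 -> 327
PD: pen down
LT 90: heading 327 -> 57
Final: pos=(9.741,0.034), heading=57, 1 segment(s) drawn

Answer: 9.741 0.034 57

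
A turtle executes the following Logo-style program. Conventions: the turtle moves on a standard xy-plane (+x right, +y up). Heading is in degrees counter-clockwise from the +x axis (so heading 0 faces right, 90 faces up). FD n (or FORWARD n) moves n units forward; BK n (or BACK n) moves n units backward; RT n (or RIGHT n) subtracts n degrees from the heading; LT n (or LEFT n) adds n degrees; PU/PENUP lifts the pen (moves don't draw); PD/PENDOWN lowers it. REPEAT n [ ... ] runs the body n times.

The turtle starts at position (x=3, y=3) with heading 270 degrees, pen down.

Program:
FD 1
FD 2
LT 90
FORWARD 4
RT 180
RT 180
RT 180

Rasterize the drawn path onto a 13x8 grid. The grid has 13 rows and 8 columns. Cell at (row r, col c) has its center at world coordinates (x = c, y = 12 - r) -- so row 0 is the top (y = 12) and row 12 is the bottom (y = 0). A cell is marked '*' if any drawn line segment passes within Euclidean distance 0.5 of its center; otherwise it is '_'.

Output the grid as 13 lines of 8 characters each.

Answer: ________
________
________
________
________
________
________
________
________
___*____
___*____
___*____
___*****

Derivation:
Segment 0: (3,3) -> (3,2)
Segment 1: (3,2) -> (3,0)
Segment 2: (3,0) -> (7,-0)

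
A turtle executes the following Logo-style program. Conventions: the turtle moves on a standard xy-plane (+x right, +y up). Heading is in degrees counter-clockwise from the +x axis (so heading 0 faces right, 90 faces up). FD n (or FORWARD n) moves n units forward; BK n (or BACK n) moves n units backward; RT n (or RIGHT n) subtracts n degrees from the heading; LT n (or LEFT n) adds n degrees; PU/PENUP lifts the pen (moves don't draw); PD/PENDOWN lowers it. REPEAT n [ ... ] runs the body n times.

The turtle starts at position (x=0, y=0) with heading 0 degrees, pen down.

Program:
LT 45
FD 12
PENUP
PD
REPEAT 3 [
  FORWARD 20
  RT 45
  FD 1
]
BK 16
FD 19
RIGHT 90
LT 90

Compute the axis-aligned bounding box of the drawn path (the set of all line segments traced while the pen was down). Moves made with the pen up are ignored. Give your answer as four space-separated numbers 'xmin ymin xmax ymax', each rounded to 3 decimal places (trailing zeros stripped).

Answer: 0 0 58.477 22.778

Derivation:
Executing turtle program step by step:
Start: pos=(0,0), heading=0, pen down
LT 45: heading 0 -> 45
FD 12: (0,0) -> (8.485,8.485) [heading=45, draw]
PU: pen up
PD: pen down
REPEAT 3 [
  -- iteration 1/3 --
  FD 20: (8.485,8.485) -> (22.627,22.627) [heading=45, draw]
  RT 45: heading 45 -> 0
  FD 1: (22.627,22.627) -> (23.627,22.627) [heading=0, draw]
  -- iteration 2/3 --
  FD 20: (23.627,22.627) -> (43.627,22.627) [heading=0, draw]
  RT 45: heading 0 -> 315
  FD 1: (43.627,22.627) -> (44.335,21.92) [heading=315, draw]
  -- iteration 3/3 --
  FD 20: (44.335,21.92) -> (58.477,7.778) [heading=315, draw]
  RT 45: heading 315 -> 270
  FD 1: (58.477,7.778) -> (58.477,6.778) [heading=270, draw]
]
BK 16: (58.477,6.778) -> (58.477,22.778) [heading=270, draw]
FD 19: (58.477,22.778) -> (58.477,3.778) [heading=270, draw]
RT 90: heading 270 -> 180
LT 90: heading 180 -> 270
Final: pos=(58.477,3.778), heading=270, 9 segment(s) drawn

Segment endpoints: x in {0, 8.485, 22.627, 23.627, 43.627, 44.335, 58.477}, y in {0, 3.778, 6.778, 7.778, 8.485, 21.92, 22.627, 22.778}
xmin=0, ymin=0, xmax=58.477, ymax=22.778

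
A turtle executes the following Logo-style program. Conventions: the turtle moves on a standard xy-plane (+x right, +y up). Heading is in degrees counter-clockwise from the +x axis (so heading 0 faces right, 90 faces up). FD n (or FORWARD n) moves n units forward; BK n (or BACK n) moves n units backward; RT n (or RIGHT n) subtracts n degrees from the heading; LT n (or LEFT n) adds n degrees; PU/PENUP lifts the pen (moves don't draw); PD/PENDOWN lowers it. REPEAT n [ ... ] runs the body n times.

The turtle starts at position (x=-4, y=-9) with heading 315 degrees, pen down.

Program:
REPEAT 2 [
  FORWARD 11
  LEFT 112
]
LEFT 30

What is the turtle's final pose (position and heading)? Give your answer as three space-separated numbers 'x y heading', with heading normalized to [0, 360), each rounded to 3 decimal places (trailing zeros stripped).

Answer: 8.076 -6.653 209

Derivation:
Executing turtle program step by step:
Start: pos=(-4,-9), heading=315, pen down
REPEAT 2 [
  -- iteration 1/2 --
  FD 11: (-4,-9) -> (3.778,-16.778) [heading=315, draw]
  LT 112: heading 315 -> 67
  -- iteration 2/2 --
  FD 11: (3.778,-16.778) -> (8.076,-6.653) [heading=67, draw]
  LT 112: heading 67 -> 179
]
LT 30: heading 179 -> 209
Final: pos=(8.076,-6.653), heading=209, 2 segment(s) drawn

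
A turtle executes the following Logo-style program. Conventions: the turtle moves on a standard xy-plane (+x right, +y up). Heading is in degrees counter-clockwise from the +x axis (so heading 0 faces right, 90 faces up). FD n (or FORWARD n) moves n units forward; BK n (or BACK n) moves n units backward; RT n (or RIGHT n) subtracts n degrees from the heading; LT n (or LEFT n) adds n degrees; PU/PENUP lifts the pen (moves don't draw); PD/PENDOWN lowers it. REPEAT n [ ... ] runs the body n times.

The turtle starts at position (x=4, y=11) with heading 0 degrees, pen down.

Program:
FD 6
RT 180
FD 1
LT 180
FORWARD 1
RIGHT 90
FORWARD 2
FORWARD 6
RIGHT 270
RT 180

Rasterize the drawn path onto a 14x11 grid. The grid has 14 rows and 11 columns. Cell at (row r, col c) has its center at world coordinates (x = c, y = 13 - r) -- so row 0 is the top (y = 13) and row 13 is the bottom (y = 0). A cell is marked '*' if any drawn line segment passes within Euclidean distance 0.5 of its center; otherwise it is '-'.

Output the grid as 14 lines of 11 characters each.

Answer: -----------
-----------
----*******
----------*
----------*
----------*
----------*
----------*
----------*
----------*
----------*
-----------
-----------
-----------

Derivation:
Segment 0: (4,11) -> (10,11)
Segment 1: (10,11) -> (9,11)
Segment 2: (9,11) -> (10,11)
Segment 3: (10,11) -> (10,9)
Segment 4: (10,9) -> (10,3)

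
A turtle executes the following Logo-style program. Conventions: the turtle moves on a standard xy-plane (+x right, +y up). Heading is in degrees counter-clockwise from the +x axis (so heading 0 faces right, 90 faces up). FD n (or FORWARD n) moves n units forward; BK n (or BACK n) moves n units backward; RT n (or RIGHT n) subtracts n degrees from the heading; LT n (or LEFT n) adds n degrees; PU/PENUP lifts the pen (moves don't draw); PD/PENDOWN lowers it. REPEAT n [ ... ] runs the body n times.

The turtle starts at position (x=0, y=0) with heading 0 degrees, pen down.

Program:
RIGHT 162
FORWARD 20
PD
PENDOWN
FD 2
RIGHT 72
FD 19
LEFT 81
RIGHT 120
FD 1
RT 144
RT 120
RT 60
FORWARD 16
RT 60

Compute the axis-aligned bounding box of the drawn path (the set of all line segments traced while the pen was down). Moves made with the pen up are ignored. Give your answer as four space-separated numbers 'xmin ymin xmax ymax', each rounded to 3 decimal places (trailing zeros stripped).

Answer: -40.753 -6.798 0 22.99

Derivation:
Executing turtle program step by step:
Start: pos=(0,0), heading=0, pen down
RT 162: heading 0 -> 198
FD 20: (0,0) -> (-19.021,-6.18) [heading=198, draw]
PD: pen down
PD: pen down
FD 2: (-19.021,-6.18) -> (-20.923,-6.798) [heading=198, draw]
RT 72: heading 198 -> 126
FD 19: (-20.923,-6.798) -> (-32.091,8.573) [heading=126, draw]
LT 81: heading 126 -> 207
RT 120: heading 207 -> 87
FD 1: (-32.091,8.573) -> (-32.039,9.572) [heading=87, draw]
RT 144: heading 87 -> 303
RT 120: heading 303 -> 183
RT 60: heading 183 -> 123
FD 16: (-32.039,9.572) -> (-40.753,22.99) [heading=123, draw]
RT 60: heading 123 -> 63
Final: pos=(-40.753,22.99), heading=63, 5 segment(s) drawn

Segment endpoints: x in {-40.753, -32.091, -32.039, -20.923, -19.021, 0}, y in {-6.798, -6.18, 0, 8.573, 9.572, 22.99}
xmin=-40.753, ymin=-6.798, xmax=0, ymax=22.99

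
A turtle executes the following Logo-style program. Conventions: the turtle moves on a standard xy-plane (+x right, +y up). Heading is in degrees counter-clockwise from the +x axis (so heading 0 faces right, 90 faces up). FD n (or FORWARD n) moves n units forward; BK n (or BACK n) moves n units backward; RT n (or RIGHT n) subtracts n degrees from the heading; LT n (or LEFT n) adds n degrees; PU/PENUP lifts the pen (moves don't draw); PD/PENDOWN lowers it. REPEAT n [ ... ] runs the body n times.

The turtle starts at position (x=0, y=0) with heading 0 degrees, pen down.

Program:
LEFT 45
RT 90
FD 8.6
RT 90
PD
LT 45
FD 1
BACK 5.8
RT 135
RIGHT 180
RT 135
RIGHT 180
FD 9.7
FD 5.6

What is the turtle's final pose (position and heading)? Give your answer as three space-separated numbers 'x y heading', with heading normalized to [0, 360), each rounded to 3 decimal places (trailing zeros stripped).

Executing turtle program step by step:
Start: pos=(0,0), heading=0, pen down
LT 45: heading 0 -> 45
RT 90: heading 45 -> 315
FD 8.6: (0,0) -> (6.081,-6.081) [heading=315, draw]
RT 90: heading 315 -> 225
PD: pen down
LT 45: heading 225 -> 270
FD 1: (6.081,-6.081) -> (6.081,-7.081) [heading=270, draw]
BK 5.8: (6.081,-7.081) -> (6.081,-1.281) [heading=270, draw]
RT 135: heading 270 -> 135
RT 180: heading 135 -> 315
RT 135: heading 315 -> 180
RT 180: heading 180 -> 0
FD 9.7: (6.081,-1.281) -> (15.781,-1.281) [heading=0, draw]
FD 5.6: (15.781,-1.281) -> (21.381,-1.281) [heading=0, draw]
Final: pos=(21.381,-1.281), heading=0, 5 segment(s) drawn

Answer: 21.381 -1.281 0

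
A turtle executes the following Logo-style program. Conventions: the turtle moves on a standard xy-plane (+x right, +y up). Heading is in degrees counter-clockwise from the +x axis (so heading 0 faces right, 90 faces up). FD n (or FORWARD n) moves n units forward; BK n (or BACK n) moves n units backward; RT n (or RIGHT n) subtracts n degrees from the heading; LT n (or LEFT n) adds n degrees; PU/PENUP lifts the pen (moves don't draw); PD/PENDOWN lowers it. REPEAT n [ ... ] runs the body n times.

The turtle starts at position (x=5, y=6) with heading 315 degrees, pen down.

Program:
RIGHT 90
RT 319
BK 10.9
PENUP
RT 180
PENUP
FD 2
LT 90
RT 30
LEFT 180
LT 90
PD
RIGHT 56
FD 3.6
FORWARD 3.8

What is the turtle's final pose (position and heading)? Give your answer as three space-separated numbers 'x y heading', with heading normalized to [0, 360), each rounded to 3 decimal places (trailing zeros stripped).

Answer: 13.3 18.869 0

Derivation:
Executing turtle program step by step:
Start: pos=(5,6), heading=315, pen down
RT 90: heading 315 -> 225
RT 319: heading 225 -> 266
BK 10.9: (5,6) -> (5.76,16.873) [heading=266, draw]
PU: pen up
RT 180: heading 266 -> 86
PU: pen up
FD 2: (5.76,16.873) -> (5.9,18.869) [heading=86, move]
LT 90: heading 86 -> 176
RT 30: heading 176 -> 146
LT 180: heading 146 -> 326
LT 90: heading 326 -> 56
PD: pen down
RT 56: heading 56 -> 0
FD 3.6: (5.9,18.869) -> (9.5,18.869) [heading=0, draw]
FD 3.8: (9.5,18.869) -> (13.3,18.869) [heading=0, draw]
Final: pos=(13.3,18.869), heading=0, 3 segment(s) drawn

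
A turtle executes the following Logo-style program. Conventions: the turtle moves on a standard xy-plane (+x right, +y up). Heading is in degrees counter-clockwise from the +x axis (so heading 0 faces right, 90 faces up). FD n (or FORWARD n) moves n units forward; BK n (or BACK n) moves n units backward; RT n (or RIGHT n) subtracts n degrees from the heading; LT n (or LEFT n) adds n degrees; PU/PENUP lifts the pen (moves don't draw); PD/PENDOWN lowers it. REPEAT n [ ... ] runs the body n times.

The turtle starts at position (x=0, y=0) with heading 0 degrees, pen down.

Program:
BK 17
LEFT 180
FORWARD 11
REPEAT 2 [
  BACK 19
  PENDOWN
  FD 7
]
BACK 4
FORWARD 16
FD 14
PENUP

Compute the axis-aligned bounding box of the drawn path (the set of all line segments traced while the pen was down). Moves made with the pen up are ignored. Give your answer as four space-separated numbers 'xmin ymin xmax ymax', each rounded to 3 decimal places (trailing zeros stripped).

Answer: -30 0 3 0

Derivation:
Executing turtle program step by step:
Start: pos=(0,0), heading=0, pen down
BK 17: (0,0) -> (-17,0) [heading=0, draw]
LT 180: heading 0 -> 180
FD 11: (-17,0) -> (-28,0) [heading=180, draw]
REPEAT 2 [
  -- iteration 1/2 --
  BK 19: (-28,0) -> (-9,0) [heading=180, draw]
  PD: pen down
  FD 7: (-9,0) -> (-16,0) [heading=180, draw]
  -- iteration 2/2 --
  BK 19: (-16,0) -> (3,0) [heading=180, draw]
  PD: pen down
  FD 7: (3,0) -> (-4,0) [heading=180, draw]
]
BK 4: (-4,0) -> (0,0) [heading=180, draw]
FD 16: (0,0) -> (-16,0) [heading=180, draw]
FD 14: (-16,0) -> (-30,0) [heading=180, draw]
PU: pen up
Final: pos=(-30,0), heading=180, 9 segment(s) drawn

Segment endpoints: x in {-30, -28, -17, -16, -9, -4, 0, 3}, y in {0, 0, 0, 0, 0, 0, 0, 0}
xmin=-30, ymin=0, xmax=3, ymax=0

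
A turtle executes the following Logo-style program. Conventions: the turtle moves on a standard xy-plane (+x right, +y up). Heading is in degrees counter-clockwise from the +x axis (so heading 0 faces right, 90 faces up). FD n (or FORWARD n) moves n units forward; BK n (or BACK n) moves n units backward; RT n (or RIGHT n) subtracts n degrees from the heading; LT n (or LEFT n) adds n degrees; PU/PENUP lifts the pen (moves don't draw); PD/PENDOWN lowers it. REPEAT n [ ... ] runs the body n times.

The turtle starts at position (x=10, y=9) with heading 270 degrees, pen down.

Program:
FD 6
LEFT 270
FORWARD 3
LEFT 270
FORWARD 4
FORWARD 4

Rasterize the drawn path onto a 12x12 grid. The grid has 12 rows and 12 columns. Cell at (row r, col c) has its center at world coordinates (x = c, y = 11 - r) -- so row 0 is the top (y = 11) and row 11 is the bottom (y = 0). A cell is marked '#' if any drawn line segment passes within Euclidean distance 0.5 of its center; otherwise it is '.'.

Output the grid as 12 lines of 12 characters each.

Answer: .......#....
.......#....
.......#..#.
.......#..#.
.......#..#.
.......#..#.
.......#..#.
.......#..#.
.......####.
............
............
............

Derivation:
Segment 0: (10,9) -> (10,3)
Segment 1: (10,3) -> (7,3)
Segment 2: (7,3) -> (7,7)
Segment 3: (7,7) -> (7,11)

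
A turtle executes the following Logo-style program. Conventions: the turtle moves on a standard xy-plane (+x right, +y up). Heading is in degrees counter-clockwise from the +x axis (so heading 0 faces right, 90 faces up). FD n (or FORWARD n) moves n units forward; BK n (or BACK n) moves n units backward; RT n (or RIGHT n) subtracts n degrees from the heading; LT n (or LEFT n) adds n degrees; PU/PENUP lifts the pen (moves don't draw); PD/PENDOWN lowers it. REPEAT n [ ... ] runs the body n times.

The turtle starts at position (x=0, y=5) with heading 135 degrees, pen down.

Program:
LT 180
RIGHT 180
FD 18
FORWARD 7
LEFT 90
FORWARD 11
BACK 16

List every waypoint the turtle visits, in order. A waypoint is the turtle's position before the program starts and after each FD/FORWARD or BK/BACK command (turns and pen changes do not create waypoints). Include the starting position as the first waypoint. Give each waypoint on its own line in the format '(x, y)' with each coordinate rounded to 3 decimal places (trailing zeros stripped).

Answer: (0, 5)
(-12.728, 17.728)
(-17.678, 22.678)
(-25.456, 14.899)
(-14.142, 26.213)

Derivation:
Executing turtle program step by step:
Start: pos=(0,5), heading=135, pen down
LT 180: heading 135 -> 315
RT 180: heading 315 -> 135
FD 18: (0,5) -> (-12.728,17.728) [heading=135, draw]
FD 7: (-12.728,17.728) -> (-17.678,22.678) [heading=135, draw]
LT 90: heading 135 -> 225
FD 11: (-17.678,22.678) -> (-25.456,14.899) [heading=225, draw]
BK 16: (-25.456,14.899) -> (-14.142,26.213) [heading=225, draw]
Final: pos=(-14.142,26.213), heading=225, 4 segment(s) drawn
Waypoints (5 total):
(0, 5)
(-12.728, 17.728)
(-17.678, 22.678)
(-25.456, 14.899)
(-14.142, 26.213)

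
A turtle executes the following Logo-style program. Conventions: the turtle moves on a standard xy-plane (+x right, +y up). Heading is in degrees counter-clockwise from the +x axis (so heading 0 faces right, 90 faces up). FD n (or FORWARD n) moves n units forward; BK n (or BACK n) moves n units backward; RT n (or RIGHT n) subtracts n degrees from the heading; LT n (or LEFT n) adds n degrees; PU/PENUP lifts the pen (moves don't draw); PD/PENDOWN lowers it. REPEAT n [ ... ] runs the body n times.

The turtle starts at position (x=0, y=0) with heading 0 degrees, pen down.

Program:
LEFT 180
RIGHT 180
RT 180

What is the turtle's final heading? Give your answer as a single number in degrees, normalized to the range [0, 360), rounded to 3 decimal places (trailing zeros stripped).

Answer: 180

Derivation:
Executing turtle program step by step:
Start: pos=(0,0), heading=0, pen down
LT 180: heading 0 -> 180
RT 180: heading 180 -> 0
RT 180: heading 0 -> 180
Final: pos=(0,0), heading=180, 0 segment(s) drawn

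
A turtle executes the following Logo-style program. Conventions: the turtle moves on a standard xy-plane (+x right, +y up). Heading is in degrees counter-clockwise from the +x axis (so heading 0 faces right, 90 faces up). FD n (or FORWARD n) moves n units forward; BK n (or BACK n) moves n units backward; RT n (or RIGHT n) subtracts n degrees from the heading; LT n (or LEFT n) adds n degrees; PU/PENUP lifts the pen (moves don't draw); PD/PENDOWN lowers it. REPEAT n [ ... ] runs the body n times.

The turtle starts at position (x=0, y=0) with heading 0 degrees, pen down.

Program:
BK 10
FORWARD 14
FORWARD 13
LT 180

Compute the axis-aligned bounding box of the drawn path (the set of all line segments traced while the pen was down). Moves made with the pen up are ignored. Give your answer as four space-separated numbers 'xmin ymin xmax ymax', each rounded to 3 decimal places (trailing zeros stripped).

Executing turtle program step by step:
Start: pos=(0,0), heading=0, pen down
BK 10: (0,0) -> (-10,0) [heading=0, draw]
FD 14: (-10,0) -> (4,0) [heading=0, draw]
FD 13: (4,0) -> (17,0) [heading=0, draw]
LT 180: heading 0 -> 180
Final: pos=(17,0), heading=180, 3 segment(s) drawn

Segment endpoints: x in {-10, 0, 4, 17}, y in {0}
xmin=-10, ymin=0, xmax=17, ymax=0

Answer: -10 0 17 0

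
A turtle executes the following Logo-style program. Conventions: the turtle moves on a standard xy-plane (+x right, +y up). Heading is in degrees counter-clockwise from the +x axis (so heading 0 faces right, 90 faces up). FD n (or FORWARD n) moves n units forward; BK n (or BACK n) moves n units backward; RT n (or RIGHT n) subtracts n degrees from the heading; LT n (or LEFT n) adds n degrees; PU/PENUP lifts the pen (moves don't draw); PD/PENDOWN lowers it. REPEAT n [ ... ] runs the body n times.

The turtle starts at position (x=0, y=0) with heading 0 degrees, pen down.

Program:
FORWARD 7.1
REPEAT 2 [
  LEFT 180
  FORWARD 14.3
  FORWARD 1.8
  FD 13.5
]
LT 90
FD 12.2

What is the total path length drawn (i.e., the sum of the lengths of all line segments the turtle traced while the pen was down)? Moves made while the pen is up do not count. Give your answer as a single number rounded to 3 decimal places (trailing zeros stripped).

Answer: 78.5

Derivation:
Executing turtle program step by step:
Start: pos=(0,0), heading=0, pen down
FD 7.1: (0,0) -> (7.1,0) [heading=0, draw]
REPEAT 2 [
  -- iteration 1/2 --
  LT 180: heading 0 -> 180
  FD 14.3: (7.1,0) -> (-7.2,0) [heading=180, draw]
  FD 1.8: (-7.2,0) -> (-9,0) [heading=180, draw]
  FD 13.5: (-9,0) -> (-22.5,0) [heading=180, draw]
  -- iteration 2/2 --
  LT 180: heading 180 -> 0
  FD 14.3: (-22.5,0) -> (-8.2,0) [heading=0, draw]
  FD 1.8: (-8.2,0) -> (-6.4,0) [heading=0, draw]
  FD 13.5: (-6.4,0) -> (7.1,0) [heading=0, draw]
]
LT 90: heading 0 -> 90
FD 12.2: (7.1,0) -> (7.1,12.2) [heading=90, draw]
Final: pos=(7.1,12.2), heading=90, 8 segment(s) drawn

Segment lengths:
  seg 1: (0,0) -> (7.1,0), length = 7.1
  seg 2: (7.1,0) -> (-7.2,0), length = 14.3
  seg 3: (-7.2,0) -> (-9,0), length = 1.8
  seg 4: (-9,0) -> (-22.5,0), length = 13.5
  seg 5: (-22.5,0) -> (-8.2,0), length = 14.3
  seg 6: (-8.2,0) -> (-6.4,0), length = 1.8
  seg 7: (-6.4,0) -> (7.1,0), length = 13.5
  seg 8: (7.1,0) -> (7.1,12.2), length = 12.2
Total = 78.5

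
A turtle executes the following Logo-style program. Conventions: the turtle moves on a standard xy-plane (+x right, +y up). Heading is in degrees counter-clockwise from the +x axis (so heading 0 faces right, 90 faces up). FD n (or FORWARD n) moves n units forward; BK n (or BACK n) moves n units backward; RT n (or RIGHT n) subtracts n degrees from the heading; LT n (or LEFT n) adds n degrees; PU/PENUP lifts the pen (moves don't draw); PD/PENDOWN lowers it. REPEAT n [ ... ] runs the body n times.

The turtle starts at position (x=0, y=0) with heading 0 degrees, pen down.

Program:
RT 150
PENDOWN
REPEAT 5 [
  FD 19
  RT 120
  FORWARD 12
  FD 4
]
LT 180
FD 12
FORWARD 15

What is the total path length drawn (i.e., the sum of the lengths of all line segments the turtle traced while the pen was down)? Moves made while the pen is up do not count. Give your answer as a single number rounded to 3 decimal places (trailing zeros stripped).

Executing turtle program step by step:
Start: pos=(0,0), heading=0, pen down
RT 150: heading 0 -> 210
PD: pen down
REPEAT 5 [
  -- iteration 1/5 --
  FD 19: (0,0) -> (-16.454,-9.5) [heading=210, draw]
  RT 120: heading 210 -> 90
  FD 12: (-16.454,-9.5) -> (-16.454,2.5) [heading=90, draw]
  FD 4: (-16.454,2.5) -> (-16.454,6.5) [heading=90, draw]
  -- iteration 2/5 --
  FD 19: (-16.454,6.5) -> (-16.454,25.5) [heading=90, draw]
  RT 120: heading 90 -> 330
  FD 12: (-16.454,25.5) -> (-6.062,19.5) [heading=330, draw]
  FD 4: (-6.062,19.5) -> (-2.598,17.5) [heading=330, draw]
  -- iteration 3/5 --
  FD 19: (-2.598,17.5) -> (13.856,8) [heading=330, draw]
  RT 120: heading 330 -> 210
  FD 12: (13.856,8) -> (3.464,2) [heading=210, draw]
  FD 4: (3.464,2) -> (0,0) [heading=210, draw]
  -- iteration 4/5 --
  FD 19: (0,0) -> (-16.454,-9.5) [heading=210, draw]
  RT 120: heading 210 -> 90
  FD 12: (-16.454,-9.5) -> (-16.454,2.5) [heading=90, draw]
  FD 4: (-16.454,2.5) -> (-16.454,6.5) [heading=90, draw]
  -- iteration 5/5 --
  FD 19: (-16.454,6.5) -> (-16.454,25.5) [heading=90, draw]
  RT 120: heading 90 -> 330
  FD 12: (-16.454,25.5) -> (-6.062,19.5) [heading=330, draw]
  FD 4: (-6.062,19.5) -> (-2.598,17.5) [heading=330, draw]
]
LT 180: heading 330 -> 150
FD 12: (-2.598,17.5) -> (-12.99,23.5) [heading=150, draw]
FD 15: (-12.99,23.5) -> (-25.981,31) [heading=150, draw]
Final: pos=(-25.981,31), heading=150, 17 segment(s) drawn

Segment lengths:
  seg 1: (0,0) -> (-16.454,-9.5), length = 19
  seg 2: (-16.454,-9.5) -> (-16.454,2.5), length = 12
  seg 3: (-16.454,2.5) -> (-16.454,6.5), length = 4
  seg 4: (-16.454,6.5) -> (-16.454,25.5), length = 19
  seg 5: (-16.454,25.5) -> (-6.062,19.5), length = 12
  seg 6: (-6.062,19.5) -> (-2.598,17.5), length = 4
  seg 7: (-2.598,17.5) -> (13.856,8), length = 19
  seg 8: (13.856,8) -> (3.464,2), length = 12
  seg 9: (3.464,2) -> (0,0), length = 4
  seg 10: (0,0) -> (-16.454,-9.5), length = 19
  seg 11: (-16.454,-9.5) -> (-16.454,2.5), length = 12
  seg 12: (-16.454,2.5) -> (-16.454,6.5), length = 4
  seg 13: (-16.454,6.5) -> (-16.454,25.5), length = 19
  seg 14: (-16.454,25.5) -> (-6.062,19.5), length = 12
  seg 15: (-6.062,19.5) -> (-2.598,17.5), length = 4
  seg 16: (-2.598,17.5) -> (-12.99,23.5), length = 12
  seg 17: (-12.99,23.5) -> (-25.981,31), length = 15
Total = 202

Answer: 202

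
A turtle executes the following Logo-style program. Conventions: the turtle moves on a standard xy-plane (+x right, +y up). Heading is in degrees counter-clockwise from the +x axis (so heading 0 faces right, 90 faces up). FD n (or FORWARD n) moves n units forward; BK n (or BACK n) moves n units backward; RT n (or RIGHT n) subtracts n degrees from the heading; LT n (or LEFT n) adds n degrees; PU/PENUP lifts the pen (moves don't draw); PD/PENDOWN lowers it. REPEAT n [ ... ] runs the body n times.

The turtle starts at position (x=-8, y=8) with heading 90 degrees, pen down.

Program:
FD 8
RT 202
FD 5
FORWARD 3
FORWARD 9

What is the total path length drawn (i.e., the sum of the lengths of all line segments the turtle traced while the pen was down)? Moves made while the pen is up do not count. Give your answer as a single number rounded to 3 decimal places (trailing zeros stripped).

Executing turtle program step by step:
Start: pos=(-8,8), heading=90, pen down
FD 8: (-8,8) -> (-8,16) [heading=90, draw]
RT 202: heading 90 -> 248
FD 5: (-8,16) -> (-9.873,11.364) [heading=248, draw]
FD 3: (-9.873,11.364) -> (-10.997,8.583) [heading=248, draw]
FD 9: (-10.997,8.583) -> (-14.368,0.238) [heading=248, draw]
Final: pos=(-14.368,0.238), heading=248, 4 segment(s) drawn

Segment lengths:
  seg 1: (-8,8) -> (-8,16), length = 8
  seg 2: (-8,16) -> (-9.873,11.364), length = 5
  seg 3: (-9.873,11.364) -> (-10.997,8.583), length = 3
  seg 4: (-10.997,8.583) -> (-14.368,0.238), length = 9
Total = 25

Answer: 25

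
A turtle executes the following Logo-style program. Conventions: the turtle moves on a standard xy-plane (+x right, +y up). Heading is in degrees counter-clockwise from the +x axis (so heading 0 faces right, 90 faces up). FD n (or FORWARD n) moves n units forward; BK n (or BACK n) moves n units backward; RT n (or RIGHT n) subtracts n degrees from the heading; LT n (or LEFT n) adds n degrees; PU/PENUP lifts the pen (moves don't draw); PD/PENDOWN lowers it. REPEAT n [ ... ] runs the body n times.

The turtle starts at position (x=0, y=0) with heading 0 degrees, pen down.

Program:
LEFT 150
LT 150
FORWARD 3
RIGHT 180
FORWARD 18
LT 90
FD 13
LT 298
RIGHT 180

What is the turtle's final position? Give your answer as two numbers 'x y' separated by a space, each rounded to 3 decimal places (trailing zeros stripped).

Answer: -18.758 6.49

Derivation:
Executing turtle program step by step:
Start: pos=(0,0), heading=0, pen down
LT 150: heading 0 -> 150
LT 150: heading 150 -> 300
FD 3: (0,0) -> (1.5,-2.598) [heading=300, draw]
RT 180: heading 300 -> 120
FD 18: (1.5,-2.598) -> (-7.5,12.99) [heading=120, draw]
LT 90: heading 120 -> 210
FD 13: (-7.5,12.99) -> (-18.758,6.49) [heading=210, draw]
LT 298: heading 210 -> 148
RT 180: heading 148 -> 328
Final: pos=(-18.758,6.49), heading=328, 3 segment(s) drawn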